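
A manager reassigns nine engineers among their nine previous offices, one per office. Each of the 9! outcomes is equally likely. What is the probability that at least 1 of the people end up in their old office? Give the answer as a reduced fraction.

28673/45360

Favorable outcomes: Σ_{i≥1} C(9,i)·!(9-i) = 9·14833 + 36·1854 + 84·265 + 126·44 + 126·9 + 84·2 + 36·1 + 9·0 + 1·1 = 229384.
Total outcomes: 9! = 362880.
Probability = 229384/362880 = 28673/45360.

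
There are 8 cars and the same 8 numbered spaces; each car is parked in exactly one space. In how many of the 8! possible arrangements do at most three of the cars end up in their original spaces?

39549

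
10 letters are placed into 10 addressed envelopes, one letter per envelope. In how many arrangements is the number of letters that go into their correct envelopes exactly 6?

Choose which 6 of the 10 are fixed: C(10,6) = 210.
The other 4 form a derangement: !4 = 9.
Total: 210 × 9 = 1890.

1890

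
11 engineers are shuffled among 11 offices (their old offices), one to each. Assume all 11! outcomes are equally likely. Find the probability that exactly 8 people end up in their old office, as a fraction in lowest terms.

1/120960

Favorable outcomes: C(11,8)·!3 = 165·2 = 330.
Total outcomes: 11! = 39916800.
Probability = 330/39916800 = 1/120960.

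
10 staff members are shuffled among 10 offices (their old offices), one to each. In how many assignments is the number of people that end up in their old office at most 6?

3628514

Sum C(10,i)·!(10-i) for i = 0..6:
  i=0: C(10,0)·!10 = 1·1334961 = 1334961
  i=1: C(10,1)·!9 = 10·133496 = 1334960
  i=2: C(10,2)·!8 = 45·14833 = 667485
  i=3: C(10,3)·!7 = 120·1854 = 222480
  i=4: C(10,4)·!6 = 210·265 = 55650
  i=5: C(10,5)·!5 = 252·44 = 11088
  i=6: C(10,6)·!4 = 210·9 = 1890
Total = 3628514.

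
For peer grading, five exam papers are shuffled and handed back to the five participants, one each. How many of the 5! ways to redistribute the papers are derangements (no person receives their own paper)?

44

!5 = 5! · Σ_{k=0}^{5} (-1)^k/k!
= 5! - 5!/1! + 5!/2! - 5!/3! + 5!/4! - 5!/5!
= 120 - 120 + 60 - 20 + 5 - 1
= 44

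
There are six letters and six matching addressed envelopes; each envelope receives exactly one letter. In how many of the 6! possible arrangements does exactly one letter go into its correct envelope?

Pick the single fixed position: C(6,1) = 6 ways.
The other 5 form a derangement: !5 = 44.
Total: 6 × 44 = 264.

264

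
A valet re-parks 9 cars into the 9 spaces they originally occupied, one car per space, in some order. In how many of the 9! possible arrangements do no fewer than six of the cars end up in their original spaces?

Sum C(9,i)·!(9-i) for i = 6..9:
  i=6: C(9,6)·!3 = 84·2 = 168
  i=7: C(9,7)·!2 = 36·1 = 36
  i=8: C(9,8)·!1 = 9·0 = 0
  i=9: C(9,9)·!0 = 1·1 = 1
Total = 205.

205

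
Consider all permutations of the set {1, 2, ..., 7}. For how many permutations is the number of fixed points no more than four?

Sum C(7,i)·!(7-i) for i = 0..4:
  i=0: C(7,0)·!7 = 1·1854 = 1854
  i=1: C(7,1)·!6 = 7·265 = 1855
  i=2: C(7,2)·!5 = 21·44 = 924
  i=3: C(7,3)·!4 = 35·9 = 315
  i=4: C(7,4)·!3 = 35·2 = 70
Total = 5018.

5018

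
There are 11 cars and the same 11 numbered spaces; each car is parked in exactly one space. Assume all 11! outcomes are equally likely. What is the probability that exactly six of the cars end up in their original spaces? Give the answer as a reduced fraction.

Favorable outcomes: C(11,6)·!5 = 462·44 = 20328.
Total outcomes: 11! = 39916800.
Probability = 20328/39916800 = 11/21600.

11/21600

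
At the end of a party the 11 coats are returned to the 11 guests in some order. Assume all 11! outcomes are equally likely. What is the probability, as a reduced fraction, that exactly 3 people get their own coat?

2119/34560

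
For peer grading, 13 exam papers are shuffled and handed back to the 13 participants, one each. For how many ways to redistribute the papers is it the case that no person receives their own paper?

2290792932

By inclusion-exclusion, !13 = Σ (-1)^k · 13!/k! for k=0..13
= 13! - 13!/1! + 13!/2! - 13!/3! + 13!/4! - 13!/5! + 13!/6! - 13!/7! + 13!/8! - 13!/9! + 13!/10! - 13!/11! + 13!/12! - 13!/13!
= 6227020800 - 6227020800 + 3113510400 - 1037836800 + 259459200 - 51891840 + 8648640 - 1235520 + 154440 - 17160 + 1716 - 156 + 13 - 1
= 2290792932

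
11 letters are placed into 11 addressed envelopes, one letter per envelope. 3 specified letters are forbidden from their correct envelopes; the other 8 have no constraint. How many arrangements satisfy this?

Let A_j be the event that the j-th constrained one is fixed. By inclusion-exclusion over the 3 events:
Σ_{j=0}^{3} (-1)^j C(3,j)(11-j)!
= C(3,0)·11! - C(3,1)·10! + C(3,2)·9! - C(3,3)·8!
= 39916800 - 10886400 + 1088640 - 40320
= 30078720

30078720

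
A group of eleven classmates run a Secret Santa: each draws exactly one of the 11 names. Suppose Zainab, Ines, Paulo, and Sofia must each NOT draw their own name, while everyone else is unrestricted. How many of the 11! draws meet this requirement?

Inclusion-exclusion on the 4 forbidden self-matches:
Σ_{j=0}^{4} (-1)^j C(4,j)(11-j)!
= C(4,0)·11! - C(4,1)·10! + C(4,2)·9! - C(4,3)·8! + C(4,4)·7!
= 39916800 - 14515200 + 2177280 - 161280 + 5040
= 27422640

27422640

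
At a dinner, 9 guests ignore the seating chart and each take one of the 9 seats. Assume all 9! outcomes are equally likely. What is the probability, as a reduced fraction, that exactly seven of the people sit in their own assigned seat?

Favorable outcomes: C(9,7)·!2 = 36·1 = 36.
Total outcomes: 9! = 362880.
Probability = 36/362880 = 1/10080.

1/10080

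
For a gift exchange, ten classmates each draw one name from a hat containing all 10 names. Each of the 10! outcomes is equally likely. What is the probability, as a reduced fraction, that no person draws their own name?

16481/44800

Favorable outcomes: !10 = 1334961.
Total outcomes: 10! = 3628800.
Probability = 1334961/3628800 = 16481/44800.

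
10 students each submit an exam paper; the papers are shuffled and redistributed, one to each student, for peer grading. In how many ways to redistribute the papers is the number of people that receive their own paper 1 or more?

2293839

Sum C(10,i)·!(10-i) for i = 1..10:
  i=1: C(10,1)·!9 = 10·133496 = 1334960
  i=2: C(10,2)·!8 = 45·14833 = 667485
  i=3: C(10,3)·!7 = 120·1854 = 222480
  i=4: C(10,4)·!6 = 210·265 = 55650
  i=5: C(10,5)·!5 = 252·44 = 11088
  i=6: C(10,6)·!4 = 210·9 = 1890
  i=7: C(10,7)·!3 = 120·2 = 240
  i=8: C(10,8)·!2 = 45·1 = 45
  i=9: C(10,9)·!1 = 10·0 = 0
  i=10: C(10,10)·!0 = 1·1 = 1
Total = 2293839.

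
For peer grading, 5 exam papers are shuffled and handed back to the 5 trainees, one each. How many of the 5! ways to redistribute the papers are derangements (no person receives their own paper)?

44

Recurrence: !5 = 4·(!4 + !3).
!5 = 4·(9 + 2) = 4·11 = 44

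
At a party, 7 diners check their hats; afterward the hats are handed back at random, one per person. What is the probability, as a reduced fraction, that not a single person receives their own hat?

103/280

Favorable outcomes: !7 = 1854.
Total outcomes: 7! = 5040.
Probability = 1854/5040 = 103/280.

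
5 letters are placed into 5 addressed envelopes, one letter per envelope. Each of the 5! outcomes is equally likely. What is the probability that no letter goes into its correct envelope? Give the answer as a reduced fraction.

11/30

Favorable outcomes: !5 = 44.
Total outcomes: 5! = 120.
Probability = 44/120 = 11/30.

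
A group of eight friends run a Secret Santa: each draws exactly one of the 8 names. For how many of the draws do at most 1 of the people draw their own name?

# with exactly i fixed is C(8,i)·!(8-i); sum over i=0..1:
  i=0: C(8,0)·!8 = 1·14833 = 14833
  i=1: C(8,1)·!7 = 8·1854 = 14832
Total = 29665.

29665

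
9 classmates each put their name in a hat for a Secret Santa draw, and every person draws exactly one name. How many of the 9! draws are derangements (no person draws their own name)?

133496

Use !n = (n-1)(!(n-1) + !(n-2)).
!9 = 8·(14833 + 1854) = 8·16687 = 133496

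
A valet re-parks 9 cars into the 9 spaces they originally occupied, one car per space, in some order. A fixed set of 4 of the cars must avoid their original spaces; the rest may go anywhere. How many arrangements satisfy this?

229080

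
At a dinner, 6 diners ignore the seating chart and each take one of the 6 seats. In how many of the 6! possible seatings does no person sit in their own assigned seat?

The subfactorial !6 = [6!/e] (nearest integer).
6! = 720, and 720/e ≈ 264.87, so !6 = 265.

265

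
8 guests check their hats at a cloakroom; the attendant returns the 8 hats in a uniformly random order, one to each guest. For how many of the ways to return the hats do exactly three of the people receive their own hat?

2464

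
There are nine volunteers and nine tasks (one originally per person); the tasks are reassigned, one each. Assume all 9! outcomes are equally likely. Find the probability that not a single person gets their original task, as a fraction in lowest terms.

16687/45360

Favorable outcomes: !9 = 133496.
Total outcomes: 9! = 362880.
Probability = 133496/362880 = 16687/45360.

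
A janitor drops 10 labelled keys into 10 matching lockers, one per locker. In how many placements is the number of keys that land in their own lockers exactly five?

11088

Pick the 5 fixed positions: C(10,5) = 252 ways.
The other 5 form a derangement: !5 = 44.
Total: 252 × 44 = 11088.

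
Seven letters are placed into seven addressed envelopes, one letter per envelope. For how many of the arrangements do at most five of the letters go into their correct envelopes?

Sum C(7,i)·!(7-i) for i = 0..5:
  i=0: C(7,0)·!7 = 1·1854 = 1854
  i=1: C(7,1)·!6 = 7·265 = 1855
  i=2: C(7,2)·!5 = 21·44 = 924
  i=3: C(7,3)·!4 = 35·9 = 315
  i=4: C(7,4)·!3 = 35·2 = 70
  i=5: C(7,5)·!2 = 21·1 = 21
Total = 5039.

5039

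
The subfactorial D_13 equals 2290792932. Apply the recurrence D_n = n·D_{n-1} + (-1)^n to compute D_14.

32071101049

D_14 = 14·2290792932 + 1 = 32071101049.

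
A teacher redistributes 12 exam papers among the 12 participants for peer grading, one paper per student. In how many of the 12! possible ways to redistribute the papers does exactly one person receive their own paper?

176214840

Pick the single fixed position: C(12,1) = 12 ways.
The remaining 11 must be deranged: !11 = 14684570.
Total: 12 × 14684570 = 176214840.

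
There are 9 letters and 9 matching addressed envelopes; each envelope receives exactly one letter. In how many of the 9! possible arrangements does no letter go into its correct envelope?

!9 is the nearest integer to 9!/e.
9! = 362880, and 362880/e ≈ 133496.09, so !9 = 133496.

133496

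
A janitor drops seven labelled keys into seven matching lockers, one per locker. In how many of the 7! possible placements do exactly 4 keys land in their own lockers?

70

Pick the 4 fixed positions: C(7,4) = 35 ways.
The other 3 form a derangement: !3 = 2.
Total: 35 × 2 = 70.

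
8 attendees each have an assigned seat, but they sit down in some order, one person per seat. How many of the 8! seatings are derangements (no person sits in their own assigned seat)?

Use !n = n·!(n-1) + (-1)^n.
!8 = 8·1854 + 1 = 14833

14833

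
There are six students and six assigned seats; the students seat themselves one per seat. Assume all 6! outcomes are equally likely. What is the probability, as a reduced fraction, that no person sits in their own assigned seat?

Favorable outcomes: !6 = 265.
Total outcomes: 6! = 720.
Probability = 265/720 = 53/144.

53/144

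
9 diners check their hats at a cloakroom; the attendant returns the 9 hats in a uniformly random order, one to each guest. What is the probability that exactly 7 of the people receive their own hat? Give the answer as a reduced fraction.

1/10080

Favorable outcomes: C(9,7)·!2 = 36·1 = 36.
Total outcomes: 9! = 362880.
Probability = 36/362880 = 1/10080.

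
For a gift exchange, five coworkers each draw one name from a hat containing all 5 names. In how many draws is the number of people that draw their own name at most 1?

89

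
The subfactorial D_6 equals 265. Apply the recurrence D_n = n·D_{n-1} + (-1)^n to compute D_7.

1854

D_7 = 7·265 - 1 = 1854.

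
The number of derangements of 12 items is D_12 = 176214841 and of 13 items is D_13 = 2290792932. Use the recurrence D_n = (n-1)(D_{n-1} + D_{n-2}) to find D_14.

32071101049

D_14 = (14-1)·(D_13 + D_12) = 13·(2290792932 + 176214841) = 13·2467007773 = 32071101049.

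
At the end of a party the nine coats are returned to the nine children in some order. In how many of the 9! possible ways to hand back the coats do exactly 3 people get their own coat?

Pick the 3 fixed positions: C(9,3) = 84 ways.
The remaining 6 must be deranged: !6 = 265.
Total: 84 × 265 = 22260.

22260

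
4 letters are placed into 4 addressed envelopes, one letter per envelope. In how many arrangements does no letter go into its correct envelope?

Recurrence: !4 = 4·!3 + (-1)^4.
!4 = 4·2 + 1 = 9

9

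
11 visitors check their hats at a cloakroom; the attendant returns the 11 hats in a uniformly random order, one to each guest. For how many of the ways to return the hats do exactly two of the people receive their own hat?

Choose which 2 of the 11 are fixed: C(11,2) = 55.
The other 9 form a derangement: !9 = 133496.
Total: 55 × 133496 = 7342280.

7342280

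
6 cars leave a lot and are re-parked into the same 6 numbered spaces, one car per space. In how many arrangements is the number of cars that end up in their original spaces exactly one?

264

Pick the single fixed position: C(6,1) = 6 ways.
The remaining 5 must be deranged: !5 = 44.
Total: 6 × 44 = 264.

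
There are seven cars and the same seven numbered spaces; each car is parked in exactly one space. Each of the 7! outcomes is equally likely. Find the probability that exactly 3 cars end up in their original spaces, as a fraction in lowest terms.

1/16

Favorable outcomes: C(7,3)·!4 = 35·9 = 315.
Total outcomes: 7! = 5040.
Probability = 315/5040 = 1/16.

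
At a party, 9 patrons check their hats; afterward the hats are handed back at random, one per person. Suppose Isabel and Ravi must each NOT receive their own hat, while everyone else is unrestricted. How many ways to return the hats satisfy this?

287280

Let A_j be the event that the j-th constrained one is fixed. By inclusion-exclusion over the 2 events:
Σ_{j=0}^{2} (-1)^j C(2,j)(9-j)!
= C(2,0)·9! - C(2,1)·8! + C(2,2)·7!
= 362880 - 80640 + 5040
= 287280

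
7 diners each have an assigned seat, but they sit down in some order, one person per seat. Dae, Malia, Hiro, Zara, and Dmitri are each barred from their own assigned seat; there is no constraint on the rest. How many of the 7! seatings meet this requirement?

2428

Let A_j be the event that the j-th constrained one is fixed. By inclusion-exclusion over the 5 events:
Σ_{j=0}^{5} (-1)^j C(5,j)(7-j)!
= C(5,0)·7! - C(5,1)·6! + C(5,2)·5! - C(5,3)·4! + C(5,4)·3! - C(5,5)·2!
= 5040 - 3600 + 1200 - 240 + 30 - 2
= 2428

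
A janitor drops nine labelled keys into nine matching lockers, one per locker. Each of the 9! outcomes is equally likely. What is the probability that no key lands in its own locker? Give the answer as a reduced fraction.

Favorable outcomes: !9 = 133496.
Total outcomes: 9! = 362880.
Probability = 133496/362880 = 16687/45360.

16687/45360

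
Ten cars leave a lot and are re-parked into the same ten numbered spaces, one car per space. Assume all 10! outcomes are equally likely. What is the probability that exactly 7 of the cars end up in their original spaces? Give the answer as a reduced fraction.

1/15120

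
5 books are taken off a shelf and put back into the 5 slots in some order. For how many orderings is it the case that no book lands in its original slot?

44

!5 = 5! · Σ_{k=0}^{5} (-1)^k/k!
= 5! - 5!/1! + 5!/2! - 5!/3! + 5!/4! - 5!/5!
= 120 - 120 + 60 - 20 + 5 - 1
= 44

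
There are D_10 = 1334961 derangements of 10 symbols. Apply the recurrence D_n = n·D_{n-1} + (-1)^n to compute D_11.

D_11 = 11·1334961 - 1 = 14684570.

14684570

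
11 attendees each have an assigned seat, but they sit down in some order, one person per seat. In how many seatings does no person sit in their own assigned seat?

14684570

Use !n = n·!(n-1) + (-1)^n.
!11 = 11·1334961 - 1 = 14684570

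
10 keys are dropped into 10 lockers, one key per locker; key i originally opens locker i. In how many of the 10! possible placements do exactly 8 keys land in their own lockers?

45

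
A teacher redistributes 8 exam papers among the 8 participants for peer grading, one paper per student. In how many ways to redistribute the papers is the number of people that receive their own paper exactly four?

Choose which 4 of the 8 are fixed: C(8,4) = 70.
The remaining 4 must be deranged: !4 = 9.
Total: 70 × 9 = 630.

630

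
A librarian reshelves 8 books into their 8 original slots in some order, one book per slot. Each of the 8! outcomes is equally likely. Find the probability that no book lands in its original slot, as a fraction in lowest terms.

2119/5760

Favorable outcomes: !8 = 14833.
Total outcomes: 8! = 40320.
Probability = 14833/40320 = 2119/5760.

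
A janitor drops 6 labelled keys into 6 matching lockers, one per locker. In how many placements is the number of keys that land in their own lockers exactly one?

264

Choose which one of the 6 is fixed: C(6,1) = 6.
The other 5 form a derangement: !5 = 44.
Total: 6 × 44 = 264.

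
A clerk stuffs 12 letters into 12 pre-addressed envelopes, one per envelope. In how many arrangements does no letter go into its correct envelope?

!12 is the nearest integer to 12!/e.
12! = 479001600, and 479001600/e ≈ 176214840.93, so !12 = 176214841.

176214841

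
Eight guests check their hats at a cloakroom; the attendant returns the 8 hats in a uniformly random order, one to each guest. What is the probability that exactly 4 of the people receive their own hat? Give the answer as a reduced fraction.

1/64

Favorable outcomes: C(8,4)·!4 = 70·9 = 630.
Total outcomes: 8! = 40320.
Probability = 630/40320 = 1/64.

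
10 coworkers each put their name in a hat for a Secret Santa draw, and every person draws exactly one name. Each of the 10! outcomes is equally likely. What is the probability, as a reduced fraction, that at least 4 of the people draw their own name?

34457/1814400

Favorable outcomes: Σ_{i≥4} C(10,i)·!(10-i) = 210·265 + 252·44 + 210·9 + 120·2 + 45·1 + 10·0 + 1·1 = 68914.
Total outcomes: 10! = 3628800.
Probability = 68914/3628800 = 34457/1814400.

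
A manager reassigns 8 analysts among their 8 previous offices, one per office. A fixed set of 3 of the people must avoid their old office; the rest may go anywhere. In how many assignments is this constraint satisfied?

27240

Inclusion-exclusion on the 3 forbidden self-matches:
Σ_{j=0}^{3} (-1)^j C(3,j)(8-j)!
= C(3,0)·8! - C(3,1)·7! + C(3,2)·6! - C(3,3)·5!
= 40320 - 15120 + 2160 - 120
= 27240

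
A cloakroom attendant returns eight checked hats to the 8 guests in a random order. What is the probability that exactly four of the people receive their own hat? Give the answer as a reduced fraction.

1/64

Favorable outcomes: C(8,4)·!4 = 70·9 = 630.
Total outcomes: 8! = 40320.
Probability = 630/40320 = 1/64.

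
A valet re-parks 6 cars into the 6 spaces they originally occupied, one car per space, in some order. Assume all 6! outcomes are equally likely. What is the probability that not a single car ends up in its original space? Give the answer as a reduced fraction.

Favorable outcomes: !6 = 265.
Total outcomes: 6! = 720.
Probability = 265/720 = 53/144.

53/144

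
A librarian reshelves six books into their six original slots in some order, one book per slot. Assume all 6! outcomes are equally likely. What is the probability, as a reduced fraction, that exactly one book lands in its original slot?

Favorable outcomes: C(6,1)·!5 = 6·44 = 264.
Total outcomes: 6! = 720.
Probability = 264/720 = 11/30.

11/30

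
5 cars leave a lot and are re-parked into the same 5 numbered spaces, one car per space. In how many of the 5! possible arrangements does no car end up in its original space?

44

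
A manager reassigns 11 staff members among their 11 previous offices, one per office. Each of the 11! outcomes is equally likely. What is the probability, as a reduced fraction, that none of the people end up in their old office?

1468457/3991680

Favorable outcomes: !11 = 14684570.
Total outcomes: 11! = 39916800.
Probability = 14684570/39916800 = 1468457/3991680.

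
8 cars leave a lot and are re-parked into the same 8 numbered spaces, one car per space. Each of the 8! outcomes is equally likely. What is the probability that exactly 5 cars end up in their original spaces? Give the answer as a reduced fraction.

1/360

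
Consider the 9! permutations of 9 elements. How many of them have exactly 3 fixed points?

Choose which 3 of the 9 are fixed: C(9,3) = 84.
The remaining 6 must be deranged: !6 = 265.
Total: 84 × 265 = 22260.

22260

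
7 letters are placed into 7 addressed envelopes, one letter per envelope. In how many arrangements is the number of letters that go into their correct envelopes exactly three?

Pick the 3 fixed positions: C(7,3) = 35 ways.
The remaining 4 must be deranged: !4 = 9.
Total: 35 × 9 = 315.

315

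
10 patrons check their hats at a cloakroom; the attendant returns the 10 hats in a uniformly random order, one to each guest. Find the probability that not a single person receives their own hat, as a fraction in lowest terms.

Favorable outcomes: !10 = 1334961.
Total outcomes: 10! = 3628800.
Probability = 1334961/3628800 = 16481/44800.

16481/44800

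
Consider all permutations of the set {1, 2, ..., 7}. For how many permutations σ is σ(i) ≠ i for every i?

1854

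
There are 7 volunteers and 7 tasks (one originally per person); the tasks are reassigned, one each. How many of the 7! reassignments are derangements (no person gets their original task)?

1854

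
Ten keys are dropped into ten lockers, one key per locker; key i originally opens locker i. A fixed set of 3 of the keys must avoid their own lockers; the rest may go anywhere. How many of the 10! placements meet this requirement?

2656080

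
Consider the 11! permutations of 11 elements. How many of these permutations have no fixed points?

14684570

!11 = 11! · Σ_{k=0}^{11} (-1)^k/k!
= 11! - 11!/1! + 11!/2! - 11!/3! + 11!/4! - 11!/5! + 11!/6! - 11!/7! + 11!/8! - 11!/9! + 11!/10! - 11!/11!
= 39916800 - 39916800 + 19958400 - 6652800 + 1663200 - 332640 + 55440 - 7920 + 990 - 110 + 11 - 1
= 14684570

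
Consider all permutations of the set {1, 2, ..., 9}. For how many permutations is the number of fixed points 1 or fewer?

266993

Sum C(9,i)·!(9-i) for i = 0..1:
  i=0: C(9,0)·!9 = 1·133496 = 133496
  i=1: C(9,1)·!8 = 9·14833 = 133497
Total = 266993.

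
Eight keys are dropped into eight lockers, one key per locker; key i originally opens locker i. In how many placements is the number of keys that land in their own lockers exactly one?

14832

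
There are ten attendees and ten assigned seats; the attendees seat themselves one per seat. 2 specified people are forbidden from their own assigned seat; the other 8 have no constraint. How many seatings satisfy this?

Let A_j be the event that the j-th constrained one is fixed. By inclusion-exclusion over the 2 events:
Σ_{j=0}^{2} (-1)^j C(2,j)(10-j)!
= C(2,0)·10! - C(2,1)·9! + C(2,2)·8!
= 3628800 - 725760 + 40320
= 2943360

2943360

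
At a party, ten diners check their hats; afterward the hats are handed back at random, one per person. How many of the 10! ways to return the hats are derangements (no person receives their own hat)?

1334961

By inclusion-exclusion, !10 = Σ (-1)^k · 10!/k! for k=0..10
= 10! - 10!/1! + 10!/2! - 10!/3! + 10!/4! - 10!/5! + 10!/6! - 10!/7! + 10!/8! - 10!/9! + 10!/10!
= 3628800 - 3628800 + 1814400 - 604800 + 151200 - 30240 + 5040 - 720 + 90 - 10 + 1
= 1334961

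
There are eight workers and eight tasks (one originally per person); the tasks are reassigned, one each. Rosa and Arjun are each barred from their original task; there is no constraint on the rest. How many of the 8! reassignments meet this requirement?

30960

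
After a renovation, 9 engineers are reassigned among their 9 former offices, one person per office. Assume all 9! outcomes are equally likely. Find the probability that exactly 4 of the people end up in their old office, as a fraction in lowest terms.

Favorable outcomes: C(9,4)·!5 = 126·44 = 5544.
Total outcomes: 9! = 362880.
Probability = 5544/362880 = 11/720.

11/720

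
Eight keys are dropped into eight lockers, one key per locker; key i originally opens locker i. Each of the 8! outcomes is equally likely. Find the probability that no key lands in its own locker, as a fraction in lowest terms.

2119/5760

Favorable outcomes: !8 = 14833.
Total outcomes: 8! = 40320.
Probability = 14833/40320 = 2119/5760.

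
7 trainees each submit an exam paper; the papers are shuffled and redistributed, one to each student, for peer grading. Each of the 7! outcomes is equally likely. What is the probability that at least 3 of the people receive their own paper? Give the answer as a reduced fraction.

Favorable outcomes: Σ_{i≥3} C(7,i)·!(7-i) = 35·9 + 35·2 + 21·1 + 7·0 + 1·1 = 407.
Total outcomes: 7! = 5040.
Probability = 407/5040 = 407/5040.

407/5040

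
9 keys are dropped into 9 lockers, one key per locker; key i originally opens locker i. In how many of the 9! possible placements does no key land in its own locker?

!9 = 9! · Σ_{k=0}^{9} (-1)^k/k!
= 9! - 9!/1! + 9!/2! - 9!/3! + 9!/4! - 9!/5! + 9!/6! - 9!/7! + 9!/8! - 9!/9!
= 362880 - 362880 + 181440 - 60480 + 15120 - 3024 + 504 - 72 + 9 - 1
= 133496

133496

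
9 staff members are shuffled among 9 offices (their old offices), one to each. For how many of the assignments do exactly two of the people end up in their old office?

66744

Pick the 2 fixed positions: C(9,2) = 36 ways.
The other 7 form a derangement: !7 = 1854.
Total: 36 × 1854 = 66744.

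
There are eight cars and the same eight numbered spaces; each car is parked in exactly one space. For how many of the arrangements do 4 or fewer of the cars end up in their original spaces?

40179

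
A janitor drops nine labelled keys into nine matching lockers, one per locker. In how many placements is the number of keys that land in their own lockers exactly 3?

Choose which 3 of the 9 are fixed: C(9,3) = 84.
The remaining 6 must be deranged: !6 = 265.
Total: 84 × 265 = 22260.

22260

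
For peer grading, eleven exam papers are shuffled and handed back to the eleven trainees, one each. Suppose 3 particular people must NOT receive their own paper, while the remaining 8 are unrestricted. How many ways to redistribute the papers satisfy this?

30078720

Let A_j be the event that the j-th constrained one is fixed. By inclusion-exclusion over the 3 events:
Σ_{j=0}^{3} (-1)^j C(3,j)(11-j)!
= C(3,0)·11! - C(3,1)·10! + C(3,2)·9! - C(3,3)·8!
= 39916800 - 10886400 + 1088640 - 40320
= 30078720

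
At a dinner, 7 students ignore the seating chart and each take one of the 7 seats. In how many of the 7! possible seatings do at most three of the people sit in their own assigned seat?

4948

# with exactly i fixed is C(7,i)·!(7-i); sum over i=0..3:
  i=0: C(7,0)·!7 = 1·1854 = 1854
  i=1: C(7,1)·!6 = 7·265 = 1855
  i=2: C(7,2)·!5 = 21·44 = 924
  i=3: C(7,3)·!4 = 35·9 = 315
Total = 4948.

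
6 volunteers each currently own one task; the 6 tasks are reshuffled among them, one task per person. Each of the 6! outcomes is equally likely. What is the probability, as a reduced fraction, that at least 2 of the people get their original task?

191/720

Favorable outcomes: Σ_{i≥2} C(6,i)·!(6-i) = 15·9 + 20·2 + 15·1 + 6·0 + 1·1 = 191.
Total outcomes: 6! = 720.
Probability = 191/720 = 191/720.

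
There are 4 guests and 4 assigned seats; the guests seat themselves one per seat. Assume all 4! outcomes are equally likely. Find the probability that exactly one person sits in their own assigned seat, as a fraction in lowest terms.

1/3

Favorable outcomes: C(4,1)·!3 = 4·2 = 8.
Total outcomes: 4! = 24.
Probability = 8/24 = 1/3.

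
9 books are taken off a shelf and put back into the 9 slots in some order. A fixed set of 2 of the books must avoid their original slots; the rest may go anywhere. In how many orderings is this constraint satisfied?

287280

Let A_j be the event that the j-th constrained one is fixed. By inclusion-exclusion over the 2 events:
Σ_{j=0}^{2} (-1)^j C(2,j)(9-j)!
= C(2,0)·9! - C(2,1)·8! + C(2,2)·7!
= 362880 - 80640 + 5040
= 287280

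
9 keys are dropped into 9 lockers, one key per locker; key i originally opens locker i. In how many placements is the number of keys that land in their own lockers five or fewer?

Sum C(9,i)·!(9-i) for i = 0..5:
  i=0: C(9,0)·!9 = 1·133496 = 133496
  i=1: C(9,1)·!8 = 9·14833 = 133497
  i=2: C(9,2)·!7 = 36·1854 = 66744
  i=3: C(9,3)·!6 = 84·265 = 22260
  i=4: C(9,4)·!5 = 126·44 = 5544
  i=5: C(9,5)·!4 = 126·9 = 1134
Total = 362675.

362675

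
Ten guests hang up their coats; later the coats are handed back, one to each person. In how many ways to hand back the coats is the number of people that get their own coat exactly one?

Choose which one of the 10 is fixed: C(10,1) = 10.
The remaining 9 must be deranged: !9 = 133496.
Total: 10 × 133496 = 1334960.

1334960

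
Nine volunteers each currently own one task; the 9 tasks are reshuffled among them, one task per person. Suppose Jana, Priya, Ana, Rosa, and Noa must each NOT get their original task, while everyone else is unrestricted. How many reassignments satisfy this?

205056

Inclusion-exclusion on the 5 forbidden self-matches:
Σ_{j=0}^{5} (-1)^j C(5,j)(9-j)!
= C(5,0)·9! - C(5,1)·8! + C(5,2)·7! - C(5,3)·6! + C(5,4)·5! - C(5,5)·4!
= 362880 - 201600 + 50400 - 7200 + 600 - 24
= 205056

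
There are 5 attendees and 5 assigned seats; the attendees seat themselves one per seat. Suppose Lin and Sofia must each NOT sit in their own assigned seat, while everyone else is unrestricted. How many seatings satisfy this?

Inclusion-exclusion on the 2 forbidden self-matches:
Σ_{j=0}^{2} (-1)^j C(2,j)(5-j)!
= C(2,0)·5! - C(2,1)·4! + C(2,2)·3!
= 120 - 48 + 6
= 78

78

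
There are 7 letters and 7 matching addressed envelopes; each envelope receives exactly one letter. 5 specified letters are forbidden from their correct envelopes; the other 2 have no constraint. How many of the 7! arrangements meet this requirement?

2428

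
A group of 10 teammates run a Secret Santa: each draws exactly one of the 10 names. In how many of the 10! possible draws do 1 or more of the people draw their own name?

2293839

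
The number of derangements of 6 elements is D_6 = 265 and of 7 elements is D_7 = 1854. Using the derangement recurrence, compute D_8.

14833

D_8 = (8-1)·(D_7 + D_6) = 7·(1854 + 265) = 7·2119 = 14833.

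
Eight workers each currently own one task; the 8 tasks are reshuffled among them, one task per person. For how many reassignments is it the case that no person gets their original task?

14833

!8 is the nearest integer to 8!/e.
8! = 40320, and 40320/e ≈ 14832.90, so !8 = 14833.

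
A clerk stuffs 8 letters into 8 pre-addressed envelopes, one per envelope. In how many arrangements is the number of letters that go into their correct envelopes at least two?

10655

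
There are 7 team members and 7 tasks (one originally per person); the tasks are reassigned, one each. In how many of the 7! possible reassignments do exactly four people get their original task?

70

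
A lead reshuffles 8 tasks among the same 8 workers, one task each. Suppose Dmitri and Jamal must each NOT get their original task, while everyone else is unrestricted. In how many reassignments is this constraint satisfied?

Let A_j be the event that the j-th constrained one is fixed. By inclusion-exclusion over the 2 events:
Σ_{j=0}^{2} (-1)^j C(2,j)(8-j)!
= C(2,0)·8! - C(2,1)·7! + C(2,2)·6!
= 40320 - 10080 + 720
= 30960

30960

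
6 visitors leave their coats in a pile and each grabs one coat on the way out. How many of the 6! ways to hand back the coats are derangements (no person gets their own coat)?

265

!6 = 6! · Σ_{k=0}^{6} (-1)^k/k!
= 6! - 6!/1! + 6!/2! - 6!/3! + 6!/4! - 6!/5! + 6!/6!
= 720 - 720 + 360 - 120 + 30 - 6 + 1
= 265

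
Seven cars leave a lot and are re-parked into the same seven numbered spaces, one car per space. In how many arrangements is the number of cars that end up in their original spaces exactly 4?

70

Choose which 4 of the 7 are fixed: C(7,4) = 35.
The other 3 form a derangement: !3 = 2.
Total: 35 × 2 = 70.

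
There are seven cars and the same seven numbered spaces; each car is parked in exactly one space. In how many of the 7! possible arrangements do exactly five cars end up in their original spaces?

21

Choose which 5 of the 7 are fixed: C(7,5) = 21.
The other 2 form a derangement: !2 = 1.
Total: 21 × 1 = 21.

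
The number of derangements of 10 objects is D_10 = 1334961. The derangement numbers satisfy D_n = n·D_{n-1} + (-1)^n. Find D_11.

D_11 = 11·1334961 - 1 = 14684570.

14684570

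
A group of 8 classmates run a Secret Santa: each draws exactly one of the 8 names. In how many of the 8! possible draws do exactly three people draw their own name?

Pick the 3 fixed positions: C(8,3) = 56 ways.
The remaining 5 must be deranged: !5 = 44.
Total: 56 × 44 = 2464.

2464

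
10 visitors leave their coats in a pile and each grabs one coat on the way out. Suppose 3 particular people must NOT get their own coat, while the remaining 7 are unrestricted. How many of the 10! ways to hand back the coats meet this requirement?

2656080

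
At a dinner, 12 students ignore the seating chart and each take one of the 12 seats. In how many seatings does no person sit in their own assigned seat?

By inclusion-exclusion, !12 = Σ (-1)^k · 12!/k! for k=0..12
= 12! - 12!/1! + 12!/2! - 12!/3! + 12!/4! - 12!/5! + 12!/6! - 12!/7! + 12!/8! - 12!/9! + 12!/10! - 12!/11! + 12!/12!
= 479001600 - 479001600 + 239500800 - 79833600 + 19958400 - 3991680 + 665280 - 95040 + 11880 - 1320 + 132 - 12 + 1
= 176214841

176214841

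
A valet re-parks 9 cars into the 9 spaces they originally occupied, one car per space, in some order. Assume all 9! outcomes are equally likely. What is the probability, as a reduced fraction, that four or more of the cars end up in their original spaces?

6883/362880

Favorable outcomes: Σ_{i≥4} C(9,i)·!(9-i) = 126·44 + 126·9 + 84·2 + 36·1 + 9·0 + 1·1 = 6883.
Total outcomes: 9! = 362880.
Probability = 6883/362880 = 6883/362880.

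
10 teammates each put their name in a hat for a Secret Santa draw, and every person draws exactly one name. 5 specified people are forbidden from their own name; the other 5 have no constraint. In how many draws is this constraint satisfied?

Inclusion-exclusion on the 5 forbidden self-matches:
Σ_{j=0}^{5} (-1)^j C(5,j)(10-j)!
= C(5,0)·10! - C(5,1)·9! + C(5,2)·8! - C(5,3)·7! + C(5,4)·6! - C(5,5)·5!
= 3628800 - 1814400 + 403200 - 50400 + 3600 - 120
= 2170680

2170680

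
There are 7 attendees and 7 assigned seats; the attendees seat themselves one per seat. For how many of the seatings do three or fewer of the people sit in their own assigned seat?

4948

# with exactly i fixed is C(7,i)·!(7-i); sum over i=0..3:
  i=0: C(7,0)·!7 = 1·1854 = 1854
  i=1: C(7,1)·!6 = 7·265 = 1855
  i=2: C(7,2)·!5 = 21·44 = 924
  i=3: C(7,3)·!4 = 35·9 = 315
Total = 4948.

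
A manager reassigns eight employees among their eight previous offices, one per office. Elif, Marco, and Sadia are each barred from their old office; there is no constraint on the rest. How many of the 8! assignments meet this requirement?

27240

Let A_j be the event that the j-th constrained one is fixed. By inclusion-exclusion over the 3 events:
Σ_{j=0}^{3} (-1)^j C(3,j)(8-j)!
= C(3,0)·8! - C(3,1)·7! + C(3,2)·6! - C(3,3)·5!
= 40320 - 15120 + 2160 - 120
= 27240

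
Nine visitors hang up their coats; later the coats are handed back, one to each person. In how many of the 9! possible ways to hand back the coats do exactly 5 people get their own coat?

1134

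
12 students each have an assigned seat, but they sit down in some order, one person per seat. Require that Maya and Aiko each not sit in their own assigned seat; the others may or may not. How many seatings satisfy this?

Inclusion-exclusion on the 2 forbidden self-matches:
Σ_{j=0}^{2} (-1)^j C(2,j)(12-j)!
= C(2,0)·12! - C(2,1)·11! + C(2,2)·10!
= 479001600 - 79833600 + 3628800
= 402796800

402796800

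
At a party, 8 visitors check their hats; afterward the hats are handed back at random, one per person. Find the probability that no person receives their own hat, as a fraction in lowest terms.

2119/5760

Favorable outcomes: !8 = 14833.
Total outcomes: 8! = 40320.
Probability = 14833/40320 = 2119/5760.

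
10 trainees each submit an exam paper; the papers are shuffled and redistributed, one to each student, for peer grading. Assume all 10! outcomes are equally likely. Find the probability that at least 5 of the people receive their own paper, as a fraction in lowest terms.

Favorable outcomes: Σ_{i≥5} C(10,i)·!(10-i) = 252·44 + 210·9 + 120·2 + 45·1 + 10·0 + 1·1 = 13264.
Total outcomes: 10! = 3628800.
Probability = 13264/3628800 = 829/226800.

829/226800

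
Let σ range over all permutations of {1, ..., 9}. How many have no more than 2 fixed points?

333737

# with exactly i fixed is C(9,i)·!(9-i); sum over i=0..2:
  i=0: C(9,0)·!9 = 1·133496 = 133496
  i=1: C(9,1)·!8 = 9·14833 = 133497
  i=2: C(9,2)·!7 = 36·1854 = 66744
Total = 333737.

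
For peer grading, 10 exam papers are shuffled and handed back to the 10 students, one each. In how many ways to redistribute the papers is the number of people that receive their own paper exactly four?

55650

Pick the 4 fixed positions: C(10,4) = 210 ways.
The remaining 6 must be deranged: !6 = 265.
Total: 210 × 265 = 55650.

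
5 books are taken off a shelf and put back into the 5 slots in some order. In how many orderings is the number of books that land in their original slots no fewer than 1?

# with exactly i fixed is C(5,i)·!(5-i); sum over i=1..5:
  i=1: C(5,1)·!4 = 5·9 = 45
  i=2: C(5,2)·!3 = 10·2 = 20
  i=3: C(5,3)·!2 = 10·1 = 10
  i=4: C(5,4)·!1 = 5·0 = 0
  i=5: C(5,5)·!0 = 1·1 = 1
Total = 76.

76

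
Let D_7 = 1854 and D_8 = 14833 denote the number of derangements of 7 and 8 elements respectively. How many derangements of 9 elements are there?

133496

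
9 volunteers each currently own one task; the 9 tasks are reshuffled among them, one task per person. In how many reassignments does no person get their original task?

!9 = 9! · Σ_{k=0}^{9} (-1)^k/k!
= 9! - 9!/1! + 9!/2! - 9!/3! + 9!/4! - 9!/5! + 9!/6! - 9!/7! + 9!/8! - 9!/9!
= 362880 - 362880 + 181440 - 60480 + 15120 - 3024 + 504 - 72 + 9 - 1
= 133496

133496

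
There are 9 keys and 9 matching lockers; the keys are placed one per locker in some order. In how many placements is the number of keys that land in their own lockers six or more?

Sum C(9,i)·!(9-i) for i = 6..9:
  i=6: C(9,6)·!3 = 84·2 = 168
  i=7: C(9,7)·!2 = 36·1 = 36
  i=8: C(9,8)·!1 = 9·0 = 0
  i=9: C(9,9)·!0 = 1·1 = 1
Total = 205.

205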